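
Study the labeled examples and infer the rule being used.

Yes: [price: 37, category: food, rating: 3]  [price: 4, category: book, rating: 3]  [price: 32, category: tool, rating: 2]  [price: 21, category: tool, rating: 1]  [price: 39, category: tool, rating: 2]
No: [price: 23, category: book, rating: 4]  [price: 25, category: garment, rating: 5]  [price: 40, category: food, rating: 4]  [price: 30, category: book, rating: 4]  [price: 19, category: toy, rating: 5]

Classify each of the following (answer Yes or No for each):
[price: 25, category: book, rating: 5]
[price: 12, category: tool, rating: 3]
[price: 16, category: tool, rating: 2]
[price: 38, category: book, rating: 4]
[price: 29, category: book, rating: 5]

The common property of the 'Yes' items is: rating ≤ 3. No 'No' item has it.
[price: 25, category: book, rating: 5] — rating = 5, hence No.
[price: 12, category: tool, rating: 3] — rating = 3, hence Yes.
[price: 16, category: tool, rating: 2] — rating = 2, hence Yes.
[price: 38, category: book, rating: 4] — rating = 4, hence No.
[price: 29, category: book, rating: 5] — rating = 5, hence No.

No, Yes, Yes, No, No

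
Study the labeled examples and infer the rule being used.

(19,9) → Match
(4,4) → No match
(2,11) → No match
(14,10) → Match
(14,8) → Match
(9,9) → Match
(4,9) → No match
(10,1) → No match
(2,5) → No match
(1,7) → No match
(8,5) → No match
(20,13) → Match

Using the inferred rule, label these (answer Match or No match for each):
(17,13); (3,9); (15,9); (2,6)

One predicate separates the groups cleanly: sum ≥ 18.
(17,13): 17+13 = 30 — fits, so Match.
(3,9): 3+9 = 12 — fails this test, so No match.
(15,9): 15+9 = 24 — fits, so Match.
(2,6): 2+6 = 8 — fails this test, so No match.

Match, No match, Match, No match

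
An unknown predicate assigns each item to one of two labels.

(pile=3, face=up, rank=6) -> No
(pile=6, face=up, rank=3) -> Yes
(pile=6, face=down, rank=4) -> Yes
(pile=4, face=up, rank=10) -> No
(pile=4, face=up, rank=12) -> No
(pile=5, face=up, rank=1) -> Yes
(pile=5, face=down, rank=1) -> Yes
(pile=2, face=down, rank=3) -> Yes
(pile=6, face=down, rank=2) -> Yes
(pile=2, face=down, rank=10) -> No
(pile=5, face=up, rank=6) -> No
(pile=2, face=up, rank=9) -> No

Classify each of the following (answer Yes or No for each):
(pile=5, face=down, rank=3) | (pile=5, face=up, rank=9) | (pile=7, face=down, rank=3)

Yes, No, Yes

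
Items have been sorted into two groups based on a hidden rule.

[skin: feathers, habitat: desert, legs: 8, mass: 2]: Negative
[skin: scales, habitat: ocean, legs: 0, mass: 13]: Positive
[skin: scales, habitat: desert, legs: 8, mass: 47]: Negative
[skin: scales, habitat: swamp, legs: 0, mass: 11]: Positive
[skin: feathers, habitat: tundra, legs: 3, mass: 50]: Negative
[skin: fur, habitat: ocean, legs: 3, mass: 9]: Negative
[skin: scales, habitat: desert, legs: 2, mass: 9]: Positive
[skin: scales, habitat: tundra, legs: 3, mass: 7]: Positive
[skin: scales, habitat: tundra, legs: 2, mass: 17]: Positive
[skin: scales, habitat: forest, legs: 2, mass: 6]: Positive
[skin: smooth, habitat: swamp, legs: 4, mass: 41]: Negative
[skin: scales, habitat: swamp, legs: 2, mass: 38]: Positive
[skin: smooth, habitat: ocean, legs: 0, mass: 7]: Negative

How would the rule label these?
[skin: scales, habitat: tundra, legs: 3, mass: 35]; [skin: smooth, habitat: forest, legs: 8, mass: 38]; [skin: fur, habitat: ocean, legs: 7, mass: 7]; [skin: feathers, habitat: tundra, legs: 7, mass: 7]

Positive, Negative, Negative, Negative

'Positive' ⟺ skin is scales AND legs ≤ 3.
[skin: scales, habitat: tundra, legs: 3, mass: 35]: Positive (skin is scales, legs = 3). [skin: smooth, habitat: forest, legs: 8, mass: 38]: Negative (skin is smooth, legs = 8). [skin: fur, habitat: ocean, legs: 7, mass: 7]: Negative (skin is fur, legs = 7). [skin: feathers, habitat: tundra, legs: 7, mass: 7]: Negative (skin is feathers, legs = 7).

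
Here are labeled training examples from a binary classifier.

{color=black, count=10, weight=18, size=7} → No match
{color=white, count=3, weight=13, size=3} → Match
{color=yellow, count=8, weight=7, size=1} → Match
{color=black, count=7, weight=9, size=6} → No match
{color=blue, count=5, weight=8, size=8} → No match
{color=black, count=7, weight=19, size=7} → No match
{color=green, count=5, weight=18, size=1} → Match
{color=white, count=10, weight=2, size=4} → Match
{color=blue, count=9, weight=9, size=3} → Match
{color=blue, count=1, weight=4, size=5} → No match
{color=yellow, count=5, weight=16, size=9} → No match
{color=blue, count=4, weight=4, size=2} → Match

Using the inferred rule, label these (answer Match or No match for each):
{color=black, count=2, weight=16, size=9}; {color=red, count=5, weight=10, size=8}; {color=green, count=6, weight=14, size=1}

The simplest hypothesis consistent with all the labels is: size ≤ 4.
{color=black, count=2, weight=16, size=9}: No match (size = 9). {color=red, count=5, weight=10, size=8}: No match (size = 8). {color=green, count=6, weight=14, size=1}: Match (size = 1).

No match, No match, Match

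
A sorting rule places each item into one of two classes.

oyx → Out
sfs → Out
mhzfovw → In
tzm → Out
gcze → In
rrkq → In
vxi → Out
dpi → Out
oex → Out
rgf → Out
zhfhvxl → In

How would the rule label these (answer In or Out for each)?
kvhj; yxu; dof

All 'In' examples share one property — length ≥ 4 — and every 'Out' example lacks it.
kvhj: In (length 4). yxu: Out (length 3). dof: Out (length 3).

In, Out, Out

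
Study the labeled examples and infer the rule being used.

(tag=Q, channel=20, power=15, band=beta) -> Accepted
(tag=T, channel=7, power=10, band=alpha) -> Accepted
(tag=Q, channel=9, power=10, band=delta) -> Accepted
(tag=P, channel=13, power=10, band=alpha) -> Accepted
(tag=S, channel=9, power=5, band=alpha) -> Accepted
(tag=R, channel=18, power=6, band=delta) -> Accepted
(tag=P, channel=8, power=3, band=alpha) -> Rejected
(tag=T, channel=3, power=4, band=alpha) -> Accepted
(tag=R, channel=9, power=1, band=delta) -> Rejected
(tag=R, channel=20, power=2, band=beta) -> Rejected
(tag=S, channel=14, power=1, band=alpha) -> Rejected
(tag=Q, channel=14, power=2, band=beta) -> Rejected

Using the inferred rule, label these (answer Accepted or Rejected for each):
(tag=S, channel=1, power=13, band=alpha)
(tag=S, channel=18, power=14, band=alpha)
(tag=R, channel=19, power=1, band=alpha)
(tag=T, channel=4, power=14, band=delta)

The common property of the 'Accepted' items is: power ≥ 4. No 'Rejected' item has it.
(tag=S, channel=1, power=13, band=alpha): power = 13, has this property → Accepted. (tag=S, channel=18, power=14, band=alpha): power = 14, has this property → Accepted. (tag=R, channel=19, power=1, band=alpha): power = 1, doesn't match → Rejected. (tag=T, channel=4, power=14, band=delta): power = 14, has this property → Accepted.

Accepted, Accepted, Rejected, Accepted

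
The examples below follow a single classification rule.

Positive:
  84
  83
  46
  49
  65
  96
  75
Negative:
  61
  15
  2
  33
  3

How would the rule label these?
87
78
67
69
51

Positive, Positive, Positive, Positive, Negative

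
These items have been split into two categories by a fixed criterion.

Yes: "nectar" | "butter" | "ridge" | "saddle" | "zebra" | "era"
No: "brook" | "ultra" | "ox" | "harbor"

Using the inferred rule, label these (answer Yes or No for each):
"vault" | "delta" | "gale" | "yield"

The common property of the 'Yes' items is: contains 'e'. No 'No' item has it.
"vault" → no 'e' → No.
"delta" → has 'e' → Yes.
"gale" → has 'e' → Yes.
"yield" → has 'e' → Yes.

No, Yes, Yes, Yes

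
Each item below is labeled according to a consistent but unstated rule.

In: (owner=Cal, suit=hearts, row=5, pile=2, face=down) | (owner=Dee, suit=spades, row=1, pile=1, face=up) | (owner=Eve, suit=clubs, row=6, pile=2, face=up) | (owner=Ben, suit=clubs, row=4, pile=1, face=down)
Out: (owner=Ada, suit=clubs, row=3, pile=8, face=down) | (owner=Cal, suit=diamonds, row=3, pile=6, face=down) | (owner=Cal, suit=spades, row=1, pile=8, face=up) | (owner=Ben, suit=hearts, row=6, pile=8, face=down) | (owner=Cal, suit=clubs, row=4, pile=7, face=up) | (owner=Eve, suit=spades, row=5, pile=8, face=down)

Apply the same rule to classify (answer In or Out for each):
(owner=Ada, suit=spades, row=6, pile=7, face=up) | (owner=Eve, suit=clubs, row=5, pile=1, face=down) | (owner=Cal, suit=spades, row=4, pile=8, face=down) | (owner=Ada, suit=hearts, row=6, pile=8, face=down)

The distinguishing property — pile ≤ 2 — holds for all the 'In' cases and none of the 'Out' cases.

Out, In, Out, Out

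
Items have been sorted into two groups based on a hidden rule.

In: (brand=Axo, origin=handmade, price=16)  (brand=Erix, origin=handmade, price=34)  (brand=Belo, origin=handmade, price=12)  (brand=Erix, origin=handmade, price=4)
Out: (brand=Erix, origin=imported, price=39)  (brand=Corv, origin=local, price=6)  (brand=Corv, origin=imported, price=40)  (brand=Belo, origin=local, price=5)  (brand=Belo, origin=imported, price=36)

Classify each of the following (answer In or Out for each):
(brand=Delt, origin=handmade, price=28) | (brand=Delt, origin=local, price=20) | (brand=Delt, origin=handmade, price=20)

In, Out, In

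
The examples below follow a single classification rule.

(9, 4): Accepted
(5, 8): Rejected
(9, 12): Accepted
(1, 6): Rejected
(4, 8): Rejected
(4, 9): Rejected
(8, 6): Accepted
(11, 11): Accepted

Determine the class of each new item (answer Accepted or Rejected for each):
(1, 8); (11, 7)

Rejected, Accepted

The rule appears to be: first ≥ 6.
(1, 8): first 1 — fails the rule, so Rejected.
(11, 7): first 11 — checks out, so Accepted.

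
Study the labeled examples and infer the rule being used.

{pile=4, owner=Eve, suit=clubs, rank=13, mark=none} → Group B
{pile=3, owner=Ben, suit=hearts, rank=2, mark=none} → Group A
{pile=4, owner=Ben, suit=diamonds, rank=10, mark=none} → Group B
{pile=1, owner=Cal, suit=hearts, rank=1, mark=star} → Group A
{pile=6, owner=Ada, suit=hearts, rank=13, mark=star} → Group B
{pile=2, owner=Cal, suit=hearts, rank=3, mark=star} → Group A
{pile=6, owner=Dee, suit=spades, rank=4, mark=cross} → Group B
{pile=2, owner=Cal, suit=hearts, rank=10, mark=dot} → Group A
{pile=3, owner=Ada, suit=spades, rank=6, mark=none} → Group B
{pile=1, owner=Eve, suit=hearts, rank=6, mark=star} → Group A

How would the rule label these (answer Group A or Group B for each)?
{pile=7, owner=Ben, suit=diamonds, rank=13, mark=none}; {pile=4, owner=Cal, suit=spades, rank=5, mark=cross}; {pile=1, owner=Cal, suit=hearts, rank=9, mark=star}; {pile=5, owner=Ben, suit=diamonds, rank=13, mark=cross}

Group B, Group B, Group A, Group B

A rule that fits every label: suit is hearts AND pile ≤ 3 — true of each 'Group A' example, false of each 'Group B' one.
{pile=7, owner=Ben, suit=diamonds, rank=13, mark=none} — suit is diamonds, pile = 7, hence Group B.
{pile=4, owner=Cal, suit=spades, rank=5, mark=cross} — suit is spades, pile = 4, hence Group B.
{pile=1, owner=Cal, suit=hearts, rank=9, mark=star} — suit is hearts, pile = 1, hence Group A.
{pile=5, owner=Ben, suit=diamonds, rank=13, mark=cross} — suit is diamonds, pile = 5, hence Group B.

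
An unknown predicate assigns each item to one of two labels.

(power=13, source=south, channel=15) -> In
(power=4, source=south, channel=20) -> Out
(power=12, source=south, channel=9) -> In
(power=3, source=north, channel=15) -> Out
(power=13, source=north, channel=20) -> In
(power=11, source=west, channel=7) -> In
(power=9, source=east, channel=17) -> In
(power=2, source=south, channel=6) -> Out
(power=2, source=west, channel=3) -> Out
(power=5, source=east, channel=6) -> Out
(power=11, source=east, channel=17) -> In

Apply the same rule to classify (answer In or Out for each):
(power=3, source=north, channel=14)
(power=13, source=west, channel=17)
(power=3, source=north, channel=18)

'In' ⟺ power ≥ 9.

Out, In, Out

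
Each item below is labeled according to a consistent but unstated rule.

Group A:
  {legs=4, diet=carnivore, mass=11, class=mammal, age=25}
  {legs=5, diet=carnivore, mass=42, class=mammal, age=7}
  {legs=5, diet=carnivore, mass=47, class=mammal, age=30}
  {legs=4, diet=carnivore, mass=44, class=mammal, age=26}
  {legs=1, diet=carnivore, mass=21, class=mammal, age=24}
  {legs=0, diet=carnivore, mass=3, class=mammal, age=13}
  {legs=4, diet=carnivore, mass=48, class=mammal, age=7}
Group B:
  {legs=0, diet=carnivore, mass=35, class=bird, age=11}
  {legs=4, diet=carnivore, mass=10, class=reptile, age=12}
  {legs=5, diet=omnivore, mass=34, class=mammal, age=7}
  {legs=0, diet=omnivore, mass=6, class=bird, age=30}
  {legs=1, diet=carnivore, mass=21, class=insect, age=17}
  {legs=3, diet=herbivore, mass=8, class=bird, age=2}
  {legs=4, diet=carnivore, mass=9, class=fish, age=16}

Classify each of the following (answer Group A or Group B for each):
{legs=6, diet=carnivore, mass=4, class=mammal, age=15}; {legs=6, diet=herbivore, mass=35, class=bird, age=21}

The rule appears to be: class is mammal AND diet is carnivore.
{legs=6, diet=carnivore, mass=4, class=mammal, age=15} — class is mammal, diet is carnivore, hence Group A.
{legs=6, diet=herbivore, mass=35, class=bird, age=21} — class is bird, diet is herbivore, hence Group B.

Group A, Group B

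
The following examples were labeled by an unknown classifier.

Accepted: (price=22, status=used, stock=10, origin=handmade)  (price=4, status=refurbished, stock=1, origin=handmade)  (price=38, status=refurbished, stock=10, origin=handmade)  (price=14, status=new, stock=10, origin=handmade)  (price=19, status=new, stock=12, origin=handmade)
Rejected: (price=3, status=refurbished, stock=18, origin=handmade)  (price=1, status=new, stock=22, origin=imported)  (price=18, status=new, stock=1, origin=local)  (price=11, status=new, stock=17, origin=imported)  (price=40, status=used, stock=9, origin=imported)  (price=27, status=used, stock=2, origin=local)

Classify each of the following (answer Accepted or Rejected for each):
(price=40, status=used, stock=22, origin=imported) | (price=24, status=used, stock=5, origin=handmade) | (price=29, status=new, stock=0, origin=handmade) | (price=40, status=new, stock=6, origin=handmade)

Rejected, Accepted, Accepted, Accepted

The common property of the 'Accepted' items is: origin is handmade AND price ≥ 4. No 'Rejected' item has it.
(price=40, status=used, stock=22, origin=imported) → origin is imported, price = 40 → Rejected.
(price=24, status=used, stock=5, origin=handmade) → origin is handmade, price = 24 → Accepted.
(price=29, status=new, stock=0, origin=handmade) → origin is handmade, price = 29 → Accepted.
(price=40, status=new, stock=6, origin=handmade) → origin is handmade, price = 40 → Accepted.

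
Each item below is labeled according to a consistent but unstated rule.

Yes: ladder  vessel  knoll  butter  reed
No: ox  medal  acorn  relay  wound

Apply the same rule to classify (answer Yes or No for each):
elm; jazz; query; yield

No, Yes, No, No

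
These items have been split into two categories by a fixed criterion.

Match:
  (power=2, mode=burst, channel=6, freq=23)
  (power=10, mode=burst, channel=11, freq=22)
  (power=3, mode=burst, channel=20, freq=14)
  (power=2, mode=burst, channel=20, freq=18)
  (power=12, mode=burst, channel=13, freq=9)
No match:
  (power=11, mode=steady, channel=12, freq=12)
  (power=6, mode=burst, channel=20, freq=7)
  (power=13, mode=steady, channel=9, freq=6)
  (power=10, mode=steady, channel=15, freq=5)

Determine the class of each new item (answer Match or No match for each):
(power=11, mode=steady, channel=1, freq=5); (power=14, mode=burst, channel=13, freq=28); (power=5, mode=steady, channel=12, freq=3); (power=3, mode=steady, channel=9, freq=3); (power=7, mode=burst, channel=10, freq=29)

No match, Match, No match, No match, Match

Rule: mode is burst AND freq ≥ 9. This holds for each 'Match' example and fails for each 'No match' one.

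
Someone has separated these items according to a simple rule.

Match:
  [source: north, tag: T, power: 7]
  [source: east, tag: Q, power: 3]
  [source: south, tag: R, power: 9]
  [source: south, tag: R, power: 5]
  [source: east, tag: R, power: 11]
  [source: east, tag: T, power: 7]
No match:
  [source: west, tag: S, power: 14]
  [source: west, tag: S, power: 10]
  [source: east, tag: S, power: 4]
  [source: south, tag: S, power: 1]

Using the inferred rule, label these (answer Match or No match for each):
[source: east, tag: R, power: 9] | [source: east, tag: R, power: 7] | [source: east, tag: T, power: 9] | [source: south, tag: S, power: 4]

Match, Match, Match, No match

One predicate separates the groups cleanly: tag is not S.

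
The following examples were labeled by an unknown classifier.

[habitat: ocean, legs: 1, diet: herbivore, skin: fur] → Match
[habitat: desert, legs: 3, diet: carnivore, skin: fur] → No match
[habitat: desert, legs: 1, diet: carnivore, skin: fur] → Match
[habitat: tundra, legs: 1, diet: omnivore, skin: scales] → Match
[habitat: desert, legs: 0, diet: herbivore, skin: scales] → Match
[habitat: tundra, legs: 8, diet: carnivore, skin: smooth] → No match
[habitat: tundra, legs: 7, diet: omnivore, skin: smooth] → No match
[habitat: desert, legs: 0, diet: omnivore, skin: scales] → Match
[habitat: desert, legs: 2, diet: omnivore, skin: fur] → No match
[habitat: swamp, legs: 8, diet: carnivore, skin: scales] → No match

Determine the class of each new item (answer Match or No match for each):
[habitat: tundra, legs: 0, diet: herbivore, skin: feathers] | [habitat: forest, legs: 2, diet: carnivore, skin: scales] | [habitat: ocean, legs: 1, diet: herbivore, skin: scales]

Match, No match, Match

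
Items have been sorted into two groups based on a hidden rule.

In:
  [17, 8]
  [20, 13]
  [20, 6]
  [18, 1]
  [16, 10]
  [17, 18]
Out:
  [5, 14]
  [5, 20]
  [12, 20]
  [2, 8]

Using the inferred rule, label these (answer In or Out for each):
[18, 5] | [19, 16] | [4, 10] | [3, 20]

In, In, Out, Out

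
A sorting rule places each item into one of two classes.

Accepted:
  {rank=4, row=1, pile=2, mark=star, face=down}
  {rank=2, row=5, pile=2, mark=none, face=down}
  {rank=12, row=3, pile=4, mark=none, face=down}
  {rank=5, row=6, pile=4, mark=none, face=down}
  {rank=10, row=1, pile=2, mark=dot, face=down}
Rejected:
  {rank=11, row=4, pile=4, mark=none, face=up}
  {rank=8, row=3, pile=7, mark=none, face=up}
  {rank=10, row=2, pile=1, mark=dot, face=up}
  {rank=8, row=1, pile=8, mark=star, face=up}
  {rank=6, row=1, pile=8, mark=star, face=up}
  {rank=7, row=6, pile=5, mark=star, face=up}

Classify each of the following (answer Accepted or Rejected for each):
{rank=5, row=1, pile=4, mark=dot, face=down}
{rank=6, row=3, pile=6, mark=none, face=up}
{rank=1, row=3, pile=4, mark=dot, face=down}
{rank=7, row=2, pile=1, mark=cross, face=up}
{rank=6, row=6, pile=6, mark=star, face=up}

The simplest hypothesis consistent with all the labels is: face is down.
{rank=5, row=1, pile=4, mark=dot, face=down} → face is down → Accepted.
{rank=6, row=3, pile=6, mark=none, face=up} → face is up → Rejected.
{rank=1, row=3, pile=4, mark=dot, face=down} → face is down → Accepted.
{rank=7, row=2, pile=1, mark=cross, face=up} → face is up → Rejected.
{rank=6, row=6, pile=6, mark=star, face=up} → face is up → Rejected.

Accepted, Rejected, Accepted, Rejected, Rejected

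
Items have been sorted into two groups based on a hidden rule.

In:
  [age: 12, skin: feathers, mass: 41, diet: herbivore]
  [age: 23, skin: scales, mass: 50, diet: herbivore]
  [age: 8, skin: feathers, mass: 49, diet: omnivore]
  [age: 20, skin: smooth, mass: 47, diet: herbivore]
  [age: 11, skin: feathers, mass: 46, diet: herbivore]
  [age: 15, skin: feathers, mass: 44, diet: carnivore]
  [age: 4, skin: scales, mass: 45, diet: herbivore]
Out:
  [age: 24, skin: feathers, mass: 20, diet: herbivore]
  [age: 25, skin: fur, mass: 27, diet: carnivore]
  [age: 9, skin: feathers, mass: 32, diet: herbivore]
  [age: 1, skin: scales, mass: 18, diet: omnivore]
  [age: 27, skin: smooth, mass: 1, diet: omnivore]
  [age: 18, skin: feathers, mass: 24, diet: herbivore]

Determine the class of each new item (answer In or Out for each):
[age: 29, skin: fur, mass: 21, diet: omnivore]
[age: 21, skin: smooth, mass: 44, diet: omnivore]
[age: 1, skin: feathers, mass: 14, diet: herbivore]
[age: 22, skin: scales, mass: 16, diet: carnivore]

Out, In, Out, Out

The common property of the 'In' items is: mass ≥ 41. No 'Out' item has it.
[age: 29, skin: fur, mass: 21, diet: omnivore]: mass = 21 — lacks this property, so Out.
[age: 21, skin: smooth, mass: 44, diet: omnivore]: mass = 44 — qualifies, so In.
[age: 1, skin: feathers, mass: 14, diet: herbivore]: mass = 14 — lacks this property, so Out.
[age: 22, skin: scales, mass: 16, diet: carnivore]: mass = 16 — lacks this property, so Out.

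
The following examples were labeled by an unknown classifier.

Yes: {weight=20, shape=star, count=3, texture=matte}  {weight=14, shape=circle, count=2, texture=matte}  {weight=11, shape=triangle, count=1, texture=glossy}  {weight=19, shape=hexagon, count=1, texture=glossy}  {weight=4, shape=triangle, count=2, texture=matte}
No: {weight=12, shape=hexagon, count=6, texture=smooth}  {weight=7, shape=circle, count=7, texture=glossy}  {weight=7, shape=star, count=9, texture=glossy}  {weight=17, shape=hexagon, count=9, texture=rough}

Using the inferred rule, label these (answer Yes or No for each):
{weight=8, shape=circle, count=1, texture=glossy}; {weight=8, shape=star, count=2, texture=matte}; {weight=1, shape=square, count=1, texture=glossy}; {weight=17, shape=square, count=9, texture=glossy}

The pattern is that an item is 'Yes' exactly when: count ≤ 3.
{weight=8, shape=circle, count=1, texture=glossy} — count = 1, hence Yes.
{weight=8, shape=star, count=2, texture=matte} — count = 2, hence Yes.
{weight=1, shape=square, count=1, texture=glossy} — count = 1, hence Yes.
{weight=17, shape=square, count=9, texture=glossy} — count = 9, hence No.

Yes, Yes, Yes, No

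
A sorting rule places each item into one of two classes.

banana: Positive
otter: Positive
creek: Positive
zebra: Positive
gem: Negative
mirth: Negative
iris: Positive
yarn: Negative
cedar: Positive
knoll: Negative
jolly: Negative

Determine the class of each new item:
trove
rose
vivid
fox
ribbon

Positive, Positive, Positive, Negative, Positive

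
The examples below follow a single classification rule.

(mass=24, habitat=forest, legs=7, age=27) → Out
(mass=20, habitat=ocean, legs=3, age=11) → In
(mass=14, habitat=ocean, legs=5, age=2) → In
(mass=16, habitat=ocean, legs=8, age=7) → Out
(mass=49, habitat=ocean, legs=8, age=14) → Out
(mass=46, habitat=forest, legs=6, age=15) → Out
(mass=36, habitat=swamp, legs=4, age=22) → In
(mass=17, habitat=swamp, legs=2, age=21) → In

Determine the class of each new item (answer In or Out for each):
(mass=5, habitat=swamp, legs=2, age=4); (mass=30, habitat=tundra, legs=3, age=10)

In, In

The simplest hypothesis consistent with all the labels is: legs ≤ 5.
(mass=5, habitat=swamp, legs=2, age=4): legs = 2 — passes, so In. (mass=30, habitat=tundra, legs=3, age=10): legs = 3 — passes, so In.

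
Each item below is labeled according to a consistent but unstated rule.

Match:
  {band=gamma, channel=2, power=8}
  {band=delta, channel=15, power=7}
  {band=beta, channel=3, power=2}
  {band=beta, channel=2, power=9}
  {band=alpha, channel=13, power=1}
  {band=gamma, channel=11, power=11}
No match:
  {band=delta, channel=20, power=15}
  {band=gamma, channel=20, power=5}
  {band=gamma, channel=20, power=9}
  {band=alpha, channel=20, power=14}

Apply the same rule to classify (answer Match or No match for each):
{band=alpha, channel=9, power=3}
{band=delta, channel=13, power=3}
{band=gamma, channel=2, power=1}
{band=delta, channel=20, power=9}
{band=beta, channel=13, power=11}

'Match' ⟺ channel ≤ 15.
{band=alpha, channel=9, power=3}: channel = 9 — qualifies, so Match. {band=delta, channel=13, power=3}: channel = 13 — qualifies, so Match. {band=gamma, channel=2, power=1}: channel = 2 — qualifies, so Match. {band=delta, channel=20, power=9}: channel = 20 — does not fit, so No match. {band=beta, channel=13, power=11}: channel = 13 — qualifies, so Match.

Match, Match, Match, No match, Match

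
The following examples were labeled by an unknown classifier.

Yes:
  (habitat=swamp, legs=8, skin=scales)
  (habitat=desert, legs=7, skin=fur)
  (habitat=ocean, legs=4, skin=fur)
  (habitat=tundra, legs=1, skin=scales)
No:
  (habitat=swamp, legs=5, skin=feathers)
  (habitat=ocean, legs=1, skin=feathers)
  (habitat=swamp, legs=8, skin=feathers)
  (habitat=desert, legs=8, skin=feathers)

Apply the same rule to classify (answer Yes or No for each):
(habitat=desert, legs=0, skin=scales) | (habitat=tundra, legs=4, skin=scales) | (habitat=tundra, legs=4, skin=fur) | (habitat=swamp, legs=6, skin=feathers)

Yes, Yes, Yes, No

The rule appears to be: skin is not feathers.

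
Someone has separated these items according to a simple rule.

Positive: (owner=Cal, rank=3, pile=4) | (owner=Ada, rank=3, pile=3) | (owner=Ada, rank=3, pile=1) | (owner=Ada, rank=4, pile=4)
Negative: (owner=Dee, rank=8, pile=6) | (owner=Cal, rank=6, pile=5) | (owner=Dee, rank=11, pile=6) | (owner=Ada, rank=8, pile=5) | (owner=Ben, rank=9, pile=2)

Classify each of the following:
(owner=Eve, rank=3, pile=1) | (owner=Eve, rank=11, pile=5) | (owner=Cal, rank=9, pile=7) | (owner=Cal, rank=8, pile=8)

Positive, Negative, Negative, Negative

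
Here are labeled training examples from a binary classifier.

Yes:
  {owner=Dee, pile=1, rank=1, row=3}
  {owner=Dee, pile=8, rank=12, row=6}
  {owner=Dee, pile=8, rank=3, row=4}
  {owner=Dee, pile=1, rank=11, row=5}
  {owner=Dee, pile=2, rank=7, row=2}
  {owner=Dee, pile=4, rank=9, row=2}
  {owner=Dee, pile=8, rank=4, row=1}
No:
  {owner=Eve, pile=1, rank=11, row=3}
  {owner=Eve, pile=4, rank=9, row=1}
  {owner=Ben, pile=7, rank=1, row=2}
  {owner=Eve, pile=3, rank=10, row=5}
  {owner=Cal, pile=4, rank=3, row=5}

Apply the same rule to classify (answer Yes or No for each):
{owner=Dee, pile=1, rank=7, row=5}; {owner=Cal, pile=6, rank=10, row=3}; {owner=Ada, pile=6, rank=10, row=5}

Yes, No, No

The pattern is that an item is 'Yes' exactly when: owner is Dee.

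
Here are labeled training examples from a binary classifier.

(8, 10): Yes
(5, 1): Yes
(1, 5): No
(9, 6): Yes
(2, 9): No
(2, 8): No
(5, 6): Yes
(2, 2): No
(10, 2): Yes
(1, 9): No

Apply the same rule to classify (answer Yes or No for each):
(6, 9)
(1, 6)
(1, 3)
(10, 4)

Yes, No, No, Yes

The distinguishing property — first ≥ 5 — holds for all the 'Yes' cases and none of the 'No' cases.
(6, 9) — first 6, hence Yes.
(1, 6) — first 1, hence No.
(1, 3) — first 1, hence No.
(10, 4) — first 10, hence Yes.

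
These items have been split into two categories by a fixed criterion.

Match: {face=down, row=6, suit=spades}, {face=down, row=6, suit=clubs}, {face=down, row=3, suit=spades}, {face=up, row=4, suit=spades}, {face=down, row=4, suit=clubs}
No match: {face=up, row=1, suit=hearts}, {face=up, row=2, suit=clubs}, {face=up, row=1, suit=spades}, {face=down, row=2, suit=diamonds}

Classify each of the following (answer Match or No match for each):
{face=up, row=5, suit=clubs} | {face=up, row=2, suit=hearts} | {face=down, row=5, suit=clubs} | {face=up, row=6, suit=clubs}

Match, No match, Match, Match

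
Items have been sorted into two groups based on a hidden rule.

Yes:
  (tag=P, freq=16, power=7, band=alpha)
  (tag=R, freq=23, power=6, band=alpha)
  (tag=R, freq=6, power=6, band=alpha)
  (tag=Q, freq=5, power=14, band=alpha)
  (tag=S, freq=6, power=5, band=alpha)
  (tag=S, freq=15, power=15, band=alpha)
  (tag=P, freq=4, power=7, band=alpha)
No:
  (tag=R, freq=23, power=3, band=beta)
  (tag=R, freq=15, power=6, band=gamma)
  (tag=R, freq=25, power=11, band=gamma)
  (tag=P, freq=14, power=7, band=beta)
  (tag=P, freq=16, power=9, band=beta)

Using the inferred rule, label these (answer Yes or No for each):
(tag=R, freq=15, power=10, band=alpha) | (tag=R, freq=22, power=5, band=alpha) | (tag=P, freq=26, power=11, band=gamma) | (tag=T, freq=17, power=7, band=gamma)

The classifier is using: band is alpha.
Yes: (tag=R, freq=15, power=10, band=alpha), since band is alpha. Yes: (tag=R, freq=22, power=5, band=alpha), since band is alpha. No: (tag=P, freq=26, power=11, band=gamma), since band is gamma. No: (tag=T, freq=17, power=7, band=gamma), since band is gamma.

Yes, Yes, No, No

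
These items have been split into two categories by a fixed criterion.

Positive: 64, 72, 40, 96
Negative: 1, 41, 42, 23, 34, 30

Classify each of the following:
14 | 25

Every 'Positive' example satisfies: multiple of 4. None of the 'Negative' examples do.

Negative, Negative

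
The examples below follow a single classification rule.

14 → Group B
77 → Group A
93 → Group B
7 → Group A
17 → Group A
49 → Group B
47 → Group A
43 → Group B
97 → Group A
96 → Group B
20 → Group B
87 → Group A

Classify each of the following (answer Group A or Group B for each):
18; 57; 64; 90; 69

Group B, Group A, Group B, Group B, Group B

The simplest hypothesis consistent with all the labels is: ends in digit 7.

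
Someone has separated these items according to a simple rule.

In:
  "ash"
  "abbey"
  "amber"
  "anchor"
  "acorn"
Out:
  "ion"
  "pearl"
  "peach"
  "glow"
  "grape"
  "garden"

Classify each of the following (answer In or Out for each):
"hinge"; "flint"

Every 'In' example satisfies: starts with 'a'. None of the 'Out' examples do.
Out: "hinge", since starts with 'h'.
Out: "flint", since starts with 'f'.

Out, Out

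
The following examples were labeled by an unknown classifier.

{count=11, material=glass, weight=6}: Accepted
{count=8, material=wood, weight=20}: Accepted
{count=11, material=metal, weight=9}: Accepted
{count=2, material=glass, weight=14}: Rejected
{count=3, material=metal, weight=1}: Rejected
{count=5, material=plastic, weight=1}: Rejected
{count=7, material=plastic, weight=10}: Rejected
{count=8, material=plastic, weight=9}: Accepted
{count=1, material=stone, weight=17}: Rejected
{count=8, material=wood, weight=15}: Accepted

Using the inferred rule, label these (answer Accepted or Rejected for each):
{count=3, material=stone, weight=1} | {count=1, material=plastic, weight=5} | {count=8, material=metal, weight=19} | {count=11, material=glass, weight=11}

Rejected, Rejected, Accepted, Accepted

The pattern is that an item is 'Accepted' exactly when: count ≥ 8.
{count=3, material=stone, weight=1} — count = 3, hence Rejected. {count=1, material=plastic, weight=5} — count = 1, hence Rejected. {count=8, material=metal, weight=19} — count = 8, hence Accepted. {count=11, material=glass, weight=11} — count = 11, hence Accepted.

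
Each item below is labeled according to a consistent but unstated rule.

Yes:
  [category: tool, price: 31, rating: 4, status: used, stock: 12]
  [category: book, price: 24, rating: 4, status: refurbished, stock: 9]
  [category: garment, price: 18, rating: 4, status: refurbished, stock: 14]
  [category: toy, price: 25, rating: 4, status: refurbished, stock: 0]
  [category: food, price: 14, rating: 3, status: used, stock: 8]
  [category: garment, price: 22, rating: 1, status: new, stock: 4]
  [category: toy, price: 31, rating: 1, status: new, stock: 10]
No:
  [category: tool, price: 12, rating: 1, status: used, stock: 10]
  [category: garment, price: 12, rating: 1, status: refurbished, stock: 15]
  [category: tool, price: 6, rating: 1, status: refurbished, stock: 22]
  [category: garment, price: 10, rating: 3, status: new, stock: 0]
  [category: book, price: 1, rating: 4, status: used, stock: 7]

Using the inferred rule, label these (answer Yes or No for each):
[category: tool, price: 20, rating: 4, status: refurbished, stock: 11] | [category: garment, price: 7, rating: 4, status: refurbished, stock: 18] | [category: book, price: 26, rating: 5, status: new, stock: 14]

Yes, No, Yes

All 'Yes' examples share one property — price ≥ 14 — and every 'No' example lacks it.
[category: tool, price: 20, rating: 4, status: refurbished, stock: 11]: Yes (price = 20).
[category: garment, price: 7, rating: 4, status: refurbished, stock: 18]: No (price = 7).
[category: book, price: 26, rating: 5, status: new, stock: 14]: Yes (price = 26).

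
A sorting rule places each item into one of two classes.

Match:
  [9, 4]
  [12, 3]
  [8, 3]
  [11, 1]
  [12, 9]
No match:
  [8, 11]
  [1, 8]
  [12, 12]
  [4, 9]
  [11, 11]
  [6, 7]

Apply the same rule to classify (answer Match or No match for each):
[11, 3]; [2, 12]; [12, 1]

Match, No match, Match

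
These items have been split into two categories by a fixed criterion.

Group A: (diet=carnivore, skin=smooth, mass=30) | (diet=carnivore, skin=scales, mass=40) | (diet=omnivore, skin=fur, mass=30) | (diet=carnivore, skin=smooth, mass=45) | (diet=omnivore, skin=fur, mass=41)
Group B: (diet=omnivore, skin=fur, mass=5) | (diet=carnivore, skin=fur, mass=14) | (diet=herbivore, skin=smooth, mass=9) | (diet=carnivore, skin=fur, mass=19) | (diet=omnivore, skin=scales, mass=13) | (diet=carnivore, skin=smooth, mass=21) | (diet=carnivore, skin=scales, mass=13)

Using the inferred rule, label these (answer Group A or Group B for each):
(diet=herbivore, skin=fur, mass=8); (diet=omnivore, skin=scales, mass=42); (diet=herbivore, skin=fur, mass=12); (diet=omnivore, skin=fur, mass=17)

Group B, Group A, Group B, Group B

The distinguishing property — mass ≥ 30 — holds for all the 'Group A' cases and none of the 'Group B' cases.
(diet=herbivore, skin=fur, mass=8): mass = 8 — doesn't qualify, so Group B.
(diet=omnivore, skin=scales, mass=42): mass = 42 — matches, so Group A.
(diet=herbivore, skin=fur, mass=12): mass = 12 — doesn't qualify, so Group B.
(diet=omnivore, skin=fur, mass=17): mass = 17 — doesn't qualify, so Group B.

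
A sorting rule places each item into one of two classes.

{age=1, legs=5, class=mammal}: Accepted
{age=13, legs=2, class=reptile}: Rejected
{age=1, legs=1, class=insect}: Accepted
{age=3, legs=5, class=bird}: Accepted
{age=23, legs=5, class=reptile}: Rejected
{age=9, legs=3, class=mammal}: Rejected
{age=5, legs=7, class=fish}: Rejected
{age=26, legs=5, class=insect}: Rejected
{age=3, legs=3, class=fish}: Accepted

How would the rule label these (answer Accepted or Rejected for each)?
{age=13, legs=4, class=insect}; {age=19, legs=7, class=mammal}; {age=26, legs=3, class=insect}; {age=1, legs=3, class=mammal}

Every 'Accepted' example satisfies: age ≤ 3. None of the 'Rejected' examples do.
{age=13, legs=4, class=insect}: Rejected (age = 13). {age=19, legs=7, class=mammal}: Rejected (age = 19). {age=26, legs=3, class=insect}: Rejected (age = 26). {age=1, legs=3, class=mammal}: Accepted (age = 1).

Rejected, Rejected, Rejected, Accepted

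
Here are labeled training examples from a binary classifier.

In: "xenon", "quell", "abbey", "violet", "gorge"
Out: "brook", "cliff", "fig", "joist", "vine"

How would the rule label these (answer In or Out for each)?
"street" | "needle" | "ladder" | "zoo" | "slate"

All 'In' examples share one property — length ≥ 5 AND contains 'e' — and every 'Out' example lacks it.
In: "street", since length 6, has 'e'.
In: "needle", since length 6, has 'e'.
In: "ladder", since length 6, has 'e'.
Out: "zoo", since length 3, no 'e'.
In: "slate", since length 5, has 'e'.

In, In, In, Out, In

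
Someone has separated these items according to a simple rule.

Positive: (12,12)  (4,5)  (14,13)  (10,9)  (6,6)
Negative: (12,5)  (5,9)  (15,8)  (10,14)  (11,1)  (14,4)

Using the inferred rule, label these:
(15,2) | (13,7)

Negative, Negative

All 'Positive' examples share one property — |first − second| ≤ 1 — and every 'Negative' example lacks it.
(15,2): Negative (|15−2| = 13). (13,7): Negative (|13−7| = 6).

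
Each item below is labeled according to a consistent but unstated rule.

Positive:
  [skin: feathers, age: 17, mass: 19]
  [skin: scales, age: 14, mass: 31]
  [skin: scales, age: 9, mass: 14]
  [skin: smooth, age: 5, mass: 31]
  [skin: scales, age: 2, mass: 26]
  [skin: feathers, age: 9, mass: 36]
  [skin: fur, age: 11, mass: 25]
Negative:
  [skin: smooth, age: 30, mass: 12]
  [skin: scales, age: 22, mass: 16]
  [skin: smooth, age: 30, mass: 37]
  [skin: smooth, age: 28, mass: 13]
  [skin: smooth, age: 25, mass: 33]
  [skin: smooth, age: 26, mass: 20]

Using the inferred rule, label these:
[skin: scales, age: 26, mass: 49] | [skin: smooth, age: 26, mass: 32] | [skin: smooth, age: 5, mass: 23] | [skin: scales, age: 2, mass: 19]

Negative, Negative, Positive, Positive

A rule that fits every label: age ≤ 17 — true of each 'Positive' example, false of each 'Negative' one.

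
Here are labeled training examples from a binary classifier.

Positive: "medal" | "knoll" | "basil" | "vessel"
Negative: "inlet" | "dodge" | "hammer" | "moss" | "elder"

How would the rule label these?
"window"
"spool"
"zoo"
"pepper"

Negative, Positive, Negative, Negative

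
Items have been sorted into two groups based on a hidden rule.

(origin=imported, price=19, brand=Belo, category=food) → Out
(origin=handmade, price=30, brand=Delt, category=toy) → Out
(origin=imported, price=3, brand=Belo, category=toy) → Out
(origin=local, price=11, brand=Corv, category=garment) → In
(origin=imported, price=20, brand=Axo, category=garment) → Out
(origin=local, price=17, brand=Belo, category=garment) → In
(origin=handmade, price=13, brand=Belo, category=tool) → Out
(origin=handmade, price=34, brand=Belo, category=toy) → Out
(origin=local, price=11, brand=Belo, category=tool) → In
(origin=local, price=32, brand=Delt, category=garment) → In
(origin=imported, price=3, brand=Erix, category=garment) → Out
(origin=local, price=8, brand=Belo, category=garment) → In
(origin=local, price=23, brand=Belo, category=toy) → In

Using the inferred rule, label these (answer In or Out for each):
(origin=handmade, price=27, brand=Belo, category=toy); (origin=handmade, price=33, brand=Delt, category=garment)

Out, Out

'In' ⟺ origin is local.
(origin=handmade, price=27, brand=Belo, category=toy) — origin is handmade, hence Out. (origin=handmade, price=33, brand=Delt, category=garment) — origin is handmade, hence Out.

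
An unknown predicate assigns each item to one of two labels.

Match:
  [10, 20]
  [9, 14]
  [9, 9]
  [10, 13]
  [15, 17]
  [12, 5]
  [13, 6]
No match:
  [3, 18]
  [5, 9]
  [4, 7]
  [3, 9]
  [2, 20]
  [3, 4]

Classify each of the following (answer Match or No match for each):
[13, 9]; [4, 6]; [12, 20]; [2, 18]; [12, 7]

The pattern is that an item is 'Match' exactly when: first ≥ 6.

Match, No match, Match, No match, Match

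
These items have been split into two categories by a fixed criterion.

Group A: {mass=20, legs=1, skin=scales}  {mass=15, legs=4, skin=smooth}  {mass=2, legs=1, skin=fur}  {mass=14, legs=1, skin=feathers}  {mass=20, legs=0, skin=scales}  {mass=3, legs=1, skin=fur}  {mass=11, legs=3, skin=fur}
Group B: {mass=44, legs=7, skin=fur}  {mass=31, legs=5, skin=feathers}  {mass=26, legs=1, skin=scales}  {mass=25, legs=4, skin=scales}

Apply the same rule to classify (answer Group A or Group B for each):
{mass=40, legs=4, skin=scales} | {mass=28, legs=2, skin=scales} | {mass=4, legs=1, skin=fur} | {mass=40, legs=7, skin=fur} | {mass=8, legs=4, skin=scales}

Group B, Group B, Group A, Group B, Group A

The common property of the 'Group A' items is: mass ≤ 20. No 'Group B' item has it.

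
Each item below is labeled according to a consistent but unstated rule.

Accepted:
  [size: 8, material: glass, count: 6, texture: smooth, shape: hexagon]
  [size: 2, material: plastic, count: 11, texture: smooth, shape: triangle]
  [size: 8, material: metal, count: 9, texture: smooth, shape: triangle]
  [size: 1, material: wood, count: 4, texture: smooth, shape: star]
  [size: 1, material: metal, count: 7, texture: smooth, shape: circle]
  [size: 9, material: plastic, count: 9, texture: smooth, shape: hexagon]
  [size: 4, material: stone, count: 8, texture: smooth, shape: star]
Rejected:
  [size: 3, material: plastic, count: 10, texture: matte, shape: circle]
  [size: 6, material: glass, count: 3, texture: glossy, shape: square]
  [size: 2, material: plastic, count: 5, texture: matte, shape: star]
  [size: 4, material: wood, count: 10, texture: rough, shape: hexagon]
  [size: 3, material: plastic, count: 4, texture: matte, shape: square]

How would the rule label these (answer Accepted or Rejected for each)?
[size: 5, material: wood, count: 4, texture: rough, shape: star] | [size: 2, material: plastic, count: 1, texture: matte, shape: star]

Looking at the examples, the only property every 'Accepted' case has and every 'Rejected' case lacks is: texture is smooth.
[size: 5, material: wood, count: 4, texture: rough, shape: star]: Rejected (texture is rough).
[size: 2, material: plastic, count: 1, texture: matte, shape: star]: Rejected (texture is matte).

Rejected, Rejected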